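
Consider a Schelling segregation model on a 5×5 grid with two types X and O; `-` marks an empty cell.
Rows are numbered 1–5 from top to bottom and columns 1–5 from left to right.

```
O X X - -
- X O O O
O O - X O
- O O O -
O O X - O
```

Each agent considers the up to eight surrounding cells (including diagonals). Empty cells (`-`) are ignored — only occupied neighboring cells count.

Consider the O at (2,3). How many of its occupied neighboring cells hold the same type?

Occupied neighbors of (2,3): (1,2)=X, (1,3)=X, (2,2)=X, (2,4)=O, (3,2)=O, (3,4)=X.
Same type (O): 2 of 6.

2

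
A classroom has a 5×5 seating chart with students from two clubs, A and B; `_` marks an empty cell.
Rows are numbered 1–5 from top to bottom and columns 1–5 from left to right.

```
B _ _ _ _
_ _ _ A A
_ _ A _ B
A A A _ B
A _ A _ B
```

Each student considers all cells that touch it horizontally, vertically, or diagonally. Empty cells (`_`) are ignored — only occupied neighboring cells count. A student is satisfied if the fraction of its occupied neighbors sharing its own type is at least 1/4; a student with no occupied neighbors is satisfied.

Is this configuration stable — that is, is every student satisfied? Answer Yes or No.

(1,1)B 0/0 satisfied
(2,4)A 2/3 satisfied
(2,5)A 1/2 satisfied
(3,3)A 3/3 satisfied
(3,5)B 1/3 satisfied
(4,1)A 2/2 satisfied
(4,2)A 5/5 satisfied
(4,3)A 3/3 satisfied
(4,5)B 2/2 satisfied
(5,1)A 2/2 satisfied
(5,3)A 2/2 satisfied
(5,5)B 1/1 satisfied
All meet the threshold, so the configuration is stable.

Yes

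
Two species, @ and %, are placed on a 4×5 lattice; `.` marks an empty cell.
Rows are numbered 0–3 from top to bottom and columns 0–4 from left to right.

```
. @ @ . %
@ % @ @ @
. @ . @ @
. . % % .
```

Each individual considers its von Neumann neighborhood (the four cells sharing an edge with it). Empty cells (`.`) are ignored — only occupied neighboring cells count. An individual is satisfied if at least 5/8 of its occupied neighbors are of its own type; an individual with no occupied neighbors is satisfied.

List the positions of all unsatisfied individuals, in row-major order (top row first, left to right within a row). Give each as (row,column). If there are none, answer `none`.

(0,1), (0,4), (1,0), (1,1), (2,1), (3,3)

(0,1)@ 1/2 not
(0,2)@ 2/2 satisfied
(0,4)% 0/1 not
(1,0)@ 0/1 not
(1,1)% 0/4 not
(1,2)@ 2/3 satisfied
(1,3)@ 3/3 satisfied
(1,4)@ 2/3 satisfied
(2,1)@ 0/1 not
(2,3)@ 2/3 satisfied
(2,4)@ 2/2 satisfied
(3,2)% 1/1 satisfied
(3,3)% 1/2 not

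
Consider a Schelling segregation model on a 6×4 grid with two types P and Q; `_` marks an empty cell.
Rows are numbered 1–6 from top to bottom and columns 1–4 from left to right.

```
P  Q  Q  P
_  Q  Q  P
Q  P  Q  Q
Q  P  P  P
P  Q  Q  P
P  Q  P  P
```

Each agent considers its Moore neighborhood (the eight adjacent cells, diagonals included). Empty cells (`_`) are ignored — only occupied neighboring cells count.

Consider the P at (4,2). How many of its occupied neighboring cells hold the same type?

3

Occupied neighbors of (4,2): (3,1)=Q, (3,2)=P, (3,3)=Q, (4,1)=Q, (4,3)=P, (5,1)=P, (5,2)=Q, (5,3)=Q.
Same type (P): 3 of 8.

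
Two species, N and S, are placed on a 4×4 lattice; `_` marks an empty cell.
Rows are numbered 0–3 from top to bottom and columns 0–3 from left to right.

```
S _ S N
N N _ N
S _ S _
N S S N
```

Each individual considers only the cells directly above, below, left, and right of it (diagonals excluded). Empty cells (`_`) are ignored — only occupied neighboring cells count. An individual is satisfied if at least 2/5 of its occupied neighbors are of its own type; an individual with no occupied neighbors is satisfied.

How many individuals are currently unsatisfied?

6

(0,0)S 0/1 ✗
(0,2)S 0/1 ✗
(0,3)N 1/2 ✓
(1,0)N 1/3 ✗
(1,1)N 1/1 ✓
(1,3)N 1/1 ✓
(2,0)S 0/2 ✗
(2,2)S 1/1 ✓
(3,0)N 0/2 ✗
(3,1)S 1/2 ✓
(3,2)S 2/3 ✓
(3,3)N 0/1 ✗
Unsatisfied: (0,0), (0,2), (1,0), (2,0), (3,0), (3,3) — 6 in total.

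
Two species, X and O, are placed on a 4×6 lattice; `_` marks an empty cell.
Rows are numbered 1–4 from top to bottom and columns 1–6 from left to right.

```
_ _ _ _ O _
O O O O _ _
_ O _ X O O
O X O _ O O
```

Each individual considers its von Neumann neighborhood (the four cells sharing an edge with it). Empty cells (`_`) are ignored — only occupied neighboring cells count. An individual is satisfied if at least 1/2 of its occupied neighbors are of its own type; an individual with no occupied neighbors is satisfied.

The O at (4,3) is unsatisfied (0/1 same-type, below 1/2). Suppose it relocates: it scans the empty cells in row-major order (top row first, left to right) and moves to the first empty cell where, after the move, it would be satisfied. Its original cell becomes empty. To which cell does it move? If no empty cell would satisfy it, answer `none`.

Vacating (4,3). Empty cells in order:
  (1,1): 1/1 same-type → satisfied — stop here.

(1,1)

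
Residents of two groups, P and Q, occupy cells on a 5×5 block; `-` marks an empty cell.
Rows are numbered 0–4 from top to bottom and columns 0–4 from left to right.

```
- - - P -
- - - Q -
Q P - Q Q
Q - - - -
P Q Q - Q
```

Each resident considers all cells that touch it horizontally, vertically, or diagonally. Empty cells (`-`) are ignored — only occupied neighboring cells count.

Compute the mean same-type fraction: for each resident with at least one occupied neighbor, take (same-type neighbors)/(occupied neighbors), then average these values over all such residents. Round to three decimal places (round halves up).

0.533

(0,3)P 0/1
(1,3)Q 2/3
(2,0)Q 1/2
(2,1)P 0/2
(2,3)Q 2/2
(2,4)Q 2/2
(3,0)Q 2/4
(4,0)P 0/2
(4,1)Q 2/3
(4,2)Q 1/1
(4,4)Q — no occupied neighbors
Sum over 10 residents: 0/1 + 2/3 + 1/2 + 0/2 + 2/2 + 2/2 + 2/4 + 0/2 + 2/3 + 1/1 = 16/3; mean = 16/3 ÷ 10 = 8/15 = 0.533333… → 0.533.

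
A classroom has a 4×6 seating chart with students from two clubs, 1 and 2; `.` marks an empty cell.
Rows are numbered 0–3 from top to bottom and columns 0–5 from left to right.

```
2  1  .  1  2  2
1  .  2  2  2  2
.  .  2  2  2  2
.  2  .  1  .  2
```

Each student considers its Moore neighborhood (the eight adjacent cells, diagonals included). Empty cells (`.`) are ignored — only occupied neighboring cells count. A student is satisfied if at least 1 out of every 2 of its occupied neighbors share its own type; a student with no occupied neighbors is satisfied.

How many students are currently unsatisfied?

4

(0,0)2 0/2 ✗
(0,1)1 1/3 ✗
(0,3)1 0/4 ✗
(0,4)2 4/5 ✓
(0,5)2 3/3 ✓
(1,0)1 1/2 ✓
(1,2)2 3/5 ✓
(1,3)2 6/7 ✓
(1,4)2 7/8 ✓
(1,5)2 5/5 ✓
(2,2)2 4/5 ✓
(2,3)2 5/6 ✓
(2,4)2 6/7 ✓
(2,5)2 4/4 ✓
(3,1)2 1/1 ✓
(3,3)1 0/3 ✗
(3,5)2 2/2 ✓
Unsatisfied: (0,0), (0,1), (0,3), (3,3) — 4 in total.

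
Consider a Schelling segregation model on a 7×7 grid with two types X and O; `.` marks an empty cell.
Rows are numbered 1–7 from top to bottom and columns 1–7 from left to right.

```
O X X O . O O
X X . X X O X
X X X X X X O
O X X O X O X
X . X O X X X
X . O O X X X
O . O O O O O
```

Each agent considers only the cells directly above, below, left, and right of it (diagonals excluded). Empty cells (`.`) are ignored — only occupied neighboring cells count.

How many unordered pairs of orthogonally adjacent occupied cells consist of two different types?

29

Scan each occupied cell's neighbors to the right and below so each pair is counted once.
From row 1: 5 unlike of 9 pairs (running 5/9).
From row 2: 4 unlike of 10 pairs (running 9/19).
From row 3: 5 unlike of 13 pairs (running 14/32).
From row 4: 7 unlike of 12 pairs (running 21/44).
From row 5: 3 unlike of 10 pairs (running 24/54).
From row 6: 5 unlike of 10 pairs (running 29/64).
From row 7: 0 unlike of 4 pairs (running 29/68).
Total adjacent occupied pairs: 68; unlike-type pairs: 29.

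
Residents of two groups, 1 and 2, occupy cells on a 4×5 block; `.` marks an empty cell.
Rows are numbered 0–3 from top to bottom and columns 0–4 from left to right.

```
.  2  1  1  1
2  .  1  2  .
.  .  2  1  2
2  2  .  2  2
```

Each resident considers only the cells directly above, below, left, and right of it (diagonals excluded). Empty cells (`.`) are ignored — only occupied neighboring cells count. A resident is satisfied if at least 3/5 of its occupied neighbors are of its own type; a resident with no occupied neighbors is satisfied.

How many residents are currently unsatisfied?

Row 0: (0,1)2 0/1 unhappy · (0,2)1 2/3 ok · (0,3)1 2/3 ok · (0,4)1 1/1 ok
Row 1: (1,0)2 0/0 ok · (1,2)1 1/3 unhappy · (1,3)2 0/3 unhappy
Row 2: (2,2)2 0/2 unhappy · (2,3)1 0/4 unhappy · (2,4)2 1/2 unhappy
Row 3: (3,0)2 1/1 ok · (3,1)2 1/1 ok · (3,3)2 1/2 unhappy · (3,4)2 2/2 ok
Unsatisfied: (0,1), (1,2), (1,3), (2,2), (2,3), (2,4), (3,3) — 7 in total.

7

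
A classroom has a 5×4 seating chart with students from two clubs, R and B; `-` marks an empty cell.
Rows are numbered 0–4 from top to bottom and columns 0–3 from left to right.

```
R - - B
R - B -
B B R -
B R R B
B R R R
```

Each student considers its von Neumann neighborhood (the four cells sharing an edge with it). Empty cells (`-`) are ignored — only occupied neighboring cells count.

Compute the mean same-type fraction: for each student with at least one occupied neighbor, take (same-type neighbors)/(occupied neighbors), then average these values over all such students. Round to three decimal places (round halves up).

Row 0: (0,0)R 1/1 · (0,3)B — no occupied neighbors
Row 1: (1,0)R 1/2 · (1,2)B 0/1
Row 2: (2,0)B 2/3 · (2,1)B 1/3 · (2,2)R 1/3
Row 3: (3,0)B 2/3 · (3,1)R 2/4 · (3,2)R 3/4 · (3,3)B 0/2
Row 4: (4,0)B 1/2 · (4,1)R 2/3 · (4,2)R 3/3 · (4,3)R 1/2
Sum over 14 students: 1/1 + 1/2 + 0/1 + 2/3 + 1/3 + 1/3 + 2/3 + 2/4 + 3/4 + 0/2 + 1/2 + 2/3 + 3/3 + 1/2 = 89/12; mean = 89/12 ÷ 14 = 89/168 = 0.529761… → 0.530.

0.530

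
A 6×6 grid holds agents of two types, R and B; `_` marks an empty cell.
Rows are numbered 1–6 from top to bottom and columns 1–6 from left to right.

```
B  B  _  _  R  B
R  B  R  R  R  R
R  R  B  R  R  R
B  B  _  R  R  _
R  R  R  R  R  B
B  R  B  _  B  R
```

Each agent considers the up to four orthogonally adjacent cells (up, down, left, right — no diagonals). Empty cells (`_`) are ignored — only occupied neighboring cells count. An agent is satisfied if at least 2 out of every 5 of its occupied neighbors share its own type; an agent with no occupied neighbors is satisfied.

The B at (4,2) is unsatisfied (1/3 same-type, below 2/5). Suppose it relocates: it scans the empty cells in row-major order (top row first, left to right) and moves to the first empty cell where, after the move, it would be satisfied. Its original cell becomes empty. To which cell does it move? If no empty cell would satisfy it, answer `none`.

Vacating (4,2). Empty cells in order:
  (1,3): 1/2 same-type → satisfied — stop here.

(1,3)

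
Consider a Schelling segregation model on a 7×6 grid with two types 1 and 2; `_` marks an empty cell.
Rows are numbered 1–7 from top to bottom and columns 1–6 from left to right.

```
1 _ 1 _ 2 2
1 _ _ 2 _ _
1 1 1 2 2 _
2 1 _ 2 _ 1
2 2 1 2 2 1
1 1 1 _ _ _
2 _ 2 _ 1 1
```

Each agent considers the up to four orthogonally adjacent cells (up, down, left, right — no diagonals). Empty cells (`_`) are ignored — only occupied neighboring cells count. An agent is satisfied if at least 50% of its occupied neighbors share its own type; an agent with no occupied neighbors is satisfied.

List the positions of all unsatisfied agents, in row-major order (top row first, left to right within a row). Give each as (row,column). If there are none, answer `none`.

Row 1: (1,1)1 1/1 ✓ · (1,3)1 0/0 ✓ · (1,5)2 1/1 ✓ · (1,6)2 1/1 ✓
Row 2: (2,1)1 2/2 ✓ · (2,4)2 1/1 ✓
Row 3: (3,1)1 2/3 ✓ · (3,2)1 3/3 ✓ · (3,3)1 1/2 ✓ · (3,4)2 3/4 ✓ · (3,5)2 1/1 ✓
Row 4: (4,1)2 1/3 ✗ · (4,2)1 1/3 ✗ · (4,4)2 2/2 ✓ · (4,6)1 1/1 ✓
Row 5: (5,1)2 2/3 ✓ · (5,2)2 1/4 ✗ · (5,3)1 1/3 ✗ · (5,4)2 2/3 ✓ · (5,5)2 1/2 ✓ · (5,6)1 1/2 ✓
Row 6: (6,1)1 1/3 ✗ · (6,2)1 2/3 ✓ · (6,3)1 2/3 ✓
Row 7: (7,1)2 0/1 ✗ · (7,3)2 0/1 ✗ · (7,5)1 1/1 ✓ · (7,6)1 1/1 ✓

(4,1), (4,2), (5,2), (5,3), (6,1), (7,1), (7,3)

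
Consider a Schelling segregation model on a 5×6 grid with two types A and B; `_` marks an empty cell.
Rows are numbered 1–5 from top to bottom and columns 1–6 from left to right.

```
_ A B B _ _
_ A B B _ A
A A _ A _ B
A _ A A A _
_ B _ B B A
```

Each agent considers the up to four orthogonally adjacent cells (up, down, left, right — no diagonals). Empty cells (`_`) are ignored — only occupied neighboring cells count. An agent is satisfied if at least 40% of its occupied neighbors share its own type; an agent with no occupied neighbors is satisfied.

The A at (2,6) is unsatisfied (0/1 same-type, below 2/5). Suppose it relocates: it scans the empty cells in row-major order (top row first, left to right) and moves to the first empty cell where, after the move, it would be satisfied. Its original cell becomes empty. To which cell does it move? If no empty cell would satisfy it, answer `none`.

Vacating (2,6). Empty cells in order:
  (1,1): 1/1 same-type → satisfied — stop here.

(1,1)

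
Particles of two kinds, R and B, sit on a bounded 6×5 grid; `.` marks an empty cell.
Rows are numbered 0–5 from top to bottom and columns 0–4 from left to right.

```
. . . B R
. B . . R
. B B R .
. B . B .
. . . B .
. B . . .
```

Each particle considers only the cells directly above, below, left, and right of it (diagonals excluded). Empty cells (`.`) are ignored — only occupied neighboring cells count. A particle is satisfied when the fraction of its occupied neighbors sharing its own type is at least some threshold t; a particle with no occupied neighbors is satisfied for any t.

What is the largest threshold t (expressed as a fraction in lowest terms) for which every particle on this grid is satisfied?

0/1

(0,3)B 0/1
(0,4)R 1/2
(1,1)B 1/1
(1,4)R 1/1
(2,1)B 3/3
(2,2)B 1/2
(2,3)R 0/2
(3,1)B 1/1
(3,3)B 1/2
(4,3)B 1/1
(5,1)B — no occupied neighbors
The smallest same-type fraction is 0/1 at (0,3), which reduces to 0/1. Any threshold above that leaves this particle unsatisfied.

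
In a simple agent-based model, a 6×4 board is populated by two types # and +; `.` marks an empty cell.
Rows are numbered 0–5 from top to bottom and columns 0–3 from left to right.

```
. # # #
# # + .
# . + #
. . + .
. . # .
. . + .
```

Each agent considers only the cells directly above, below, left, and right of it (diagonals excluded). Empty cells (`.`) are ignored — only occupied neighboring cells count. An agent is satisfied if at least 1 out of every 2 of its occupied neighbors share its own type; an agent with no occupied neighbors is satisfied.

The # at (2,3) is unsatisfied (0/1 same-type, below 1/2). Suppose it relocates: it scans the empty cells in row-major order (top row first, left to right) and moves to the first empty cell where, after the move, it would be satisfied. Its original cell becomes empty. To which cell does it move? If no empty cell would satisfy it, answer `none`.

(0,0)

Vacating (2,3). Empty cells in order:
  (0,0): 2/2 same-type → satisfied — stop here.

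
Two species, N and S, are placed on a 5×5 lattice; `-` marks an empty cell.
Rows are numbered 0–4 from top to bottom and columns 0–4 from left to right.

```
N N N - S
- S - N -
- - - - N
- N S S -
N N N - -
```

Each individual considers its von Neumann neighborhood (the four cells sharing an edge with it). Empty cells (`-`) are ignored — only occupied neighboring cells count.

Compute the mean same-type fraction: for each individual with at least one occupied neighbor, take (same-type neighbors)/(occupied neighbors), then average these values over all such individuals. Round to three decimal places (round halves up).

(0,0)N 1/1
(0,1)N 2/3
(0,2)N 1/1
(0,4)S — no occupied neighbors
(1,1)S 0/1
(1,3)N — no occupied neighbors
(2,4)N — no occupied neighbors
(3,1)N 1/2
(3,2)S 1/3
(3,3)S 1/1
(4,0)N 1/1
(4,1)N 3/3
(4,2)N 1/2
Sum over 10 individuals: 1/1 + 2/3 + 1/1 + 0/1 + 1/2 + 1/3 + 1/1 + 1/1 + 3/3 + 1/2 = 7; mean = 7 ÷ 10 = 7/10 = 0.7 → 0.700.

0.700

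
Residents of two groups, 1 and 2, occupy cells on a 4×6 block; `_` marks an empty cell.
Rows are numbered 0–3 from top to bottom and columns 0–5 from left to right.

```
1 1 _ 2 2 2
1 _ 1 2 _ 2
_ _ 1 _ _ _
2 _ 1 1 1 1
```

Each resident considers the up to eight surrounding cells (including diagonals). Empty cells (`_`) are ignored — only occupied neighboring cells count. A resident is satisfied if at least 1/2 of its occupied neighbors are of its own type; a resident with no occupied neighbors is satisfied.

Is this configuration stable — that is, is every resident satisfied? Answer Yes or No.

(0,0)1 2/2 satisfied
(0,1)1 3/3 satisfied
(0,3)2 2/3 satisfied
(0,4)2 4/4 satisfied
(0,5)2 2/2 satisfied
(1,0)1 2/2 satisfied
(1,2)1 2/4 satisfied
(1,3)2 2/4 satisfied
(1,5)2 2/2 satisfied
(2,2)1 3/4 satisfied
(3,0)2 0/0 satisfied
(3,2)1 2/2 satisfied
(3,3)1 3/3 satisfied
(3,4)1 2/2 satisfied
(3,5)1 1/1 satisfied
All meet the threshold, so the configuration is stable.

Yes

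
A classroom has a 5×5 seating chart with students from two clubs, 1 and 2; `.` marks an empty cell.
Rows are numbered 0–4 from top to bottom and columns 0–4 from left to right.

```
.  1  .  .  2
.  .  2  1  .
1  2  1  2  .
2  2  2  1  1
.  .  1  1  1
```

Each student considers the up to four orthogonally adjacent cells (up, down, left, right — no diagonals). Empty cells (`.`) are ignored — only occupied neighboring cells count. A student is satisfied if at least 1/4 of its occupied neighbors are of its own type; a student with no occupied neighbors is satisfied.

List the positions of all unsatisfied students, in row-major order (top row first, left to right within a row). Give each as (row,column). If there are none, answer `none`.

(1,2), (1,3), (2,0), (2,2), (2,3)

Row 0: (0,1)1 0/0 ok · (0,4)2 0/0 ok
Row 1: (1,2)2 0/2 unhappy · (1,3)1 0/2 unhappy
Row 2: (2,0)1 0/2 unhappy · (2,1)2 1/3 ok · (2,2)1 0/4 unhappy · (2,3)2 0/3 unhappy
Row 3: (3,0)2 1/2 ok · (3,1)2 3/3 ok · (3,2)2 1/4 ok · (3,3)1 2/4 ok · (3,4)1 2/2 ok
Row 4: (4,2)1 1/2 ok · (4,3)1 3/3 ok · (4,4)1 2/2 ok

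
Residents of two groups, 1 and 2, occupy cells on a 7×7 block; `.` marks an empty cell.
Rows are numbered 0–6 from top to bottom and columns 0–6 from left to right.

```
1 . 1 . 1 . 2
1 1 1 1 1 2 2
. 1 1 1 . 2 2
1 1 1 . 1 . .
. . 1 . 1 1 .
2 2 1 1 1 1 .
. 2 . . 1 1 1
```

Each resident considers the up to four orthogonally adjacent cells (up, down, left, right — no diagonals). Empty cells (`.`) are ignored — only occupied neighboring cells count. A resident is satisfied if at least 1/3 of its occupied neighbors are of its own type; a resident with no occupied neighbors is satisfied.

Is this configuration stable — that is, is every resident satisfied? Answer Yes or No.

Yes

(0,0)1 1/1 ok
(0,2)1 1/1 ok
(0,4)1 1/1 ok
(0,6)2 1/1 ok
(1,0)1 2/2 ok
(1,1)1 3/3 ok
(1,2)1 4/4 ok
(1,3)1 3/3 ok
(1,4)1 2/3 ok
(1,5)2 2/3 ok
(1,6)2 3/3 ok
(2,1)1 3/3 ok
(2,2)1 4/4 ok
(2,3)1 2/2 ok
(2,5)2 2/2 ok
(2,6)2 2/2 ok
(3,0)1 1/1 ok
(3,1)1 3/3 ok
(3,2)1 3/3 ok
(3,4)1 1/1 ok
(4,2)1 2/2 ok
(4,4)1 3/3 ok
(4,5)1 2/2 ok
(5,0)2 1/1 ok
(5,1)2 2/3 ok
(5,2)1 2/3 ok
(5,3)1 2/2 ok
(5,4)1 4/4 ok
(5,5)1 3/3 ok
(6,1)2 1/1 ok
(6,4)1 2/2 ok
(6,5)1 3/3 ok
(6,6)1 1/1 ok
All meet the threshold, so the configuration is stable.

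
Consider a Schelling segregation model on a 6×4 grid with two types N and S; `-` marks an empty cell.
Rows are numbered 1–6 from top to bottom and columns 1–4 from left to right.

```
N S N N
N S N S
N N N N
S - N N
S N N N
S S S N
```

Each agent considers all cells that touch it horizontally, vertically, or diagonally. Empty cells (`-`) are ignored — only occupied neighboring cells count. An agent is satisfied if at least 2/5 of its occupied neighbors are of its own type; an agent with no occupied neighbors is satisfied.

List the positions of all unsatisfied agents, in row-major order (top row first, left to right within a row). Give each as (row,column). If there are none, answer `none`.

(1,1)N 1/3 unhappy
(1,2)S 1/5 unhappy
(1,3)N 2/5 ok
(1,4)N 2/3 ok
(2,1)N 3/5 ok
(2,2)S 1/8 unhappy
(2,3)N 5/8 ok
(2,4)S 0/5 unhappy
(3,1)N 2/4 ok
(3,2)N 5/7 ok
(3,3)N 5/7 ok
(3,4)N 4/5 ok
(4,1)S 1/4 unhappy
(4,3)N 7/7 ok
(4,4)N 5/5 ok
(5,1)S 3/4 ok
(5,2)N 2/7 unhappy
(5,3)N 5/7 ok
(5,4)N 4/5 ok
(6,1)S 2/3 ok
(6,2)S 3/5 ok
(6,3)S 1/5 unhappy
(6,4)N 2/3 ok

(1,1), (1,2), (2,2), (2,4), (4,1), (5,2), (6,3)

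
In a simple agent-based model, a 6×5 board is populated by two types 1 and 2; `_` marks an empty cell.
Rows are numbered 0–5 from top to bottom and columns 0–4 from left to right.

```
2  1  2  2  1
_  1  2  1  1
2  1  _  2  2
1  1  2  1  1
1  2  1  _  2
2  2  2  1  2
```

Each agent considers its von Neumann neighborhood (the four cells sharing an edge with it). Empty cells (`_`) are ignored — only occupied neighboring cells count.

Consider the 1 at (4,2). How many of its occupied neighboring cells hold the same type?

0

Occupied neighbors of (4,2): (3,2)=2, (5,2)=2, (4,1)=2.
Same type (1): 0 of 3.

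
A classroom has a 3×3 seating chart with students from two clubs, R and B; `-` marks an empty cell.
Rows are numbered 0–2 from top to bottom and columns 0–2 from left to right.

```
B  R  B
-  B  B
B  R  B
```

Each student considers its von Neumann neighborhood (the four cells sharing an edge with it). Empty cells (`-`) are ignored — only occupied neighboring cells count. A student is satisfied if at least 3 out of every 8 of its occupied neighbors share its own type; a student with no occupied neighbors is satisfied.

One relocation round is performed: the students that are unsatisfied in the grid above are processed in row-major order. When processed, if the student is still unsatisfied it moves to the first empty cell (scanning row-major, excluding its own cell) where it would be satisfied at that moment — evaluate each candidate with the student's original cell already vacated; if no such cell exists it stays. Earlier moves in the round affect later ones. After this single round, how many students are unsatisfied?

Initially unsatisfied (in order): (0,0), (0,1), (1,1), (2,0), (2,1).
  (0,0) → (1,0).
  (0,1): no empty cell satisfies it; stays.
  (1,1): now satisfied by earlier moves; stays.
  (2,0): now satisfied by earlier moves; stays.
  (2,1) → (0,0).
Resulting grid:
R R B
B B B
B - B
Unsatisfied now: (0,1).

1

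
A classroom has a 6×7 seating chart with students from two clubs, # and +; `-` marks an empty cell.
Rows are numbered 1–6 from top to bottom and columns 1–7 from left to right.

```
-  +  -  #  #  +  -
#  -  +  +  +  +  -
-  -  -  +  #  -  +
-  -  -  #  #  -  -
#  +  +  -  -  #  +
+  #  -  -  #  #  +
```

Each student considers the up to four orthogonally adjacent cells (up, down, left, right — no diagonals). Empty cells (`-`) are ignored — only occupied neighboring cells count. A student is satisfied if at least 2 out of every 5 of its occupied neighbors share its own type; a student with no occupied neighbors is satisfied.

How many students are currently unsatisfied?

7

Row 1: (1,2)+ 0/0 ok · (1,4)# 1/2 ok · (1,5)# 1/3 unhappy · (1,6)+ 1/2 ok
Row 2: (2,1)# 0/0 ok · (2,3)+ 1/1 ok · (2,4)+ 3/4 ok · (2,5)+ 2/4 ok · (2,6)+ 2/2 ok
Row 3: (3,4)+ 1/3 unhappy · (3,5)# 1/3 unhappy · (3,7)+ 0/0 ok
Row 4: (4,4)# 1/2 ok · (4,5)# 2/2 ok
Row 5: (5,1)# 0/2 unhappy · (5,2)+ 1/3 unhappy · (5,3)+ 1/1 ok · (5,6)# 1/2 ok · (5,7)+ 1/2 ok
Row 6: (6,1)+ 0/2 unhappy · (6,2)# 0/2 unhappy · (6,5)# 1/1 ok · (6,6)# 2/3 ok · (6,7)+ 1/2 ok
Unsatisfied: (1,5), (3,4), (3,5), (5,1), (5,2), (6,1), (6,2) — 7 in total.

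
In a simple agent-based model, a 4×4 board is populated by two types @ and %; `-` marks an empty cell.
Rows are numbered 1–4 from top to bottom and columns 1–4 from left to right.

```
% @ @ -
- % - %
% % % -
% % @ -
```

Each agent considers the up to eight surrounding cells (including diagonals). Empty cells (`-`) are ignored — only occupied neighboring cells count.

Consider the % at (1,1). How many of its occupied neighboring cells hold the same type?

Occupied neighbors of (1,1): (1,2)=@, (2,2)=%.
Same type (%): 1 of 2.

1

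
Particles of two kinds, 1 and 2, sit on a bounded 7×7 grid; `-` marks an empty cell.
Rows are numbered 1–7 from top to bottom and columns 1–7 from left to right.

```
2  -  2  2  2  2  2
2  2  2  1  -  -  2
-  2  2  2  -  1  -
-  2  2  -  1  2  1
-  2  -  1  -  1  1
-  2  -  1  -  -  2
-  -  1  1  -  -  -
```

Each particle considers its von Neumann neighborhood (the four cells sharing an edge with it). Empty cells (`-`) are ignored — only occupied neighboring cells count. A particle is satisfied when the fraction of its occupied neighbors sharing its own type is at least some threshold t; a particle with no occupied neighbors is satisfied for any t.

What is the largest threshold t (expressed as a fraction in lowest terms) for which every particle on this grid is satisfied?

0/1

Row 1: (1,1)2 1/1 · (1,3)2 2/2 · (1,4)2 2/3 · (1,5)2 2/2 · (1,6)2 2/2 · (1,7)2 2/2
Row 2: (2,1)2 2/2 · (2,2)2 3/3 · (2,3)2 3/4 · (2,4)1 0/3 · (2,7)2 1/1
Row 3: (3,2)2 3/3 · (3,3)2 4/4 · (3,4)2 1/2 · (3,6)1 0/1
Row 4: (4,2)2 3/3 · (4,3)2 2/2 · (4,5)1 0/1 · (4,6)2 0/4 · (4,7)1 1/2
Row 5: (5,2)2 2/2 · (5,4)1 1/1 · (5,6)1 1/2 · (5,7)1 2/3
Row 6: (6,2)2 1/1 · (6,4)1 2/2 · (6,7)2 0/1
Row 7: (7,3)1 1/1 · (7,4)1 2/2
The smallest same-type fraction is 0/3 at (2,4), which reduces to 0/1. Any threshold above that leaves this particle unsatisfied.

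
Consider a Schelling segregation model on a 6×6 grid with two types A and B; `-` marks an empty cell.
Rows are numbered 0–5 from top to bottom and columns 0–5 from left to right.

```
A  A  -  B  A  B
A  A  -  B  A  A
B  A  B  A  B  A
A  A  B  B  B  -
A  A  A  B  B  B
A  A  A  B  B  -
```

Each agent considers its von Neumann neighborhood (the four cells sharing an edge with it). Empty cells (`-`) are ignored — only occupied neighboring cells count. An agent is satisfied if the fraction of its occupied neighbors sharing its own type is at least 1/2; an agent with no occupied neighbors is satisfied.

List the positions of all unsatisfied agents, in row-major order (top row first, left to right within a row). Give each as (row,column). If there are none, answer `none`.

(0,4), (0,5), (1,3), (2,0), (2,2), (2,3), (2,4)

Row 0: (0,0)A 2/2 satisfied · (0,1)A 2/2 satisfied · (0,3)B 1/2 satisfied · (0,4)A 1/3 not · (0,5)B 0/2 not
Row 1: (1,0)A 2/3 satisfied · (1,1)A 3/3 satisfied · (1,3)B 1/3 not · (1,4)A 2/4 satisfied · (1,5)A 2/3 satisfied
Row 2: (2,0)B 0/3 not · (2,1)A 2/4 satisfied · (2,2)B 1/3 not · (2,3)A 0/4 not · (2,4)B 1/4 not · (2,5)A 1/2 satisfied
Row 3: (3,0)A 2/3 satisfied · (3,1)A 3/4 satisfied · (3,2)B 2/4 satisfied · (3,3)B 3/4 satisfied · (3,4)B 3/3 satisfied
Row 4: (4,0)A 3/3 satisfied · (4,1)A 4/4 satisfied · (4,2)A 2/4 satisfied · (4,3)B 3/4 satisfied · (4,4)B 4/4 satisfied · (4,5)B 1/1 satisfied
Row 5: (5,0)A 2/2 satisfied · (5,1)A 3/3 satisfied · (5,2)A 2/3 satisfied · (5,3)B 2/3 satisfied · (5,4)B 2/2 satisfied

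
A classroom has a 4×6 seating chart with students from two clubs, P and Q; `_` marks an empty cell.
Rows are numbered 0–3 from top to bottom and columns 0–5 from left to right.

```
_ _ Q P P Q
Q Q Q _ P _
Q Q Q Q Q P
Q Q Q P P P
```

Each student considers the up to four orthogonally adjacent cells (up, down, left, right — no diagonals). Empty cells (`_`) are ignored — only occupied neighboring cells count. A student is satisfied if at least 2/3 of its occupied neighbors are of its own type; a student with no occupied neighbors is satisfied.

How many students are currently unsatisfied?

7

Row 0: (0,2)Q 1/2 not · (0,3)P 1/2 not · (0,4)P 2/3 satisfied · (0,5)Q 0/1 not
Row 1: (1,0)Q 2/2 satisfied · (1,1)Q 3/3 satisfied · (1,2)Q 3/3 satisfied · (1,4)P 1/2 not
Row 2: (2,0)Q 3/3 satisfied · (2,1)Q 4/4 satisfied · (2,2)Q 4/4 satisfied · (2,3)Q 2/3 satisfied · (2,4)Q 1/4 not · (2,5)P 1/2 not
Row 3: (3,0)Q 2/2 satisfied · (3,1)Q 3/3 satisfied · (3,2)Q 2/3 satisfied · (3,3)P 1/3 not · (3,4)P 2/3 satisfied · (3,5)P 2/2 satisfied
Unsatisfied: (0,2), (0,3), (0,5), (1,4), (2,4), (2,5), (3,3) — 7 in total.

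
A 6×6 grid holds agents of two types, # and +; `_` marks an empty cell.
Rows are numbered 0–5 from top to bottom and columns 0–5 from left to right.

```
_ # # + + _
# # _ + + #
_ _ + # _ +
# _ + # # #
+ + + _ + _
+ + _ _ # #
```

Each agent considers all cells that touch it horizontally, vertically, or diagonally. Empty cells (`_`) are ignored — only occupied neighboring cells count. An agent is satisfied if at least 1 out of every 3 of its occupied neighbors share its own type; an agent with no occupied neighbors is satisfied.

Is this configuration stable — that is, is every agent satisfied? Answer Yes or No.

No

Row 0: (0,1)# 3/3 satisfied · (0,2)# 2/4 satisfied · (0,3)+ 3/4 satisfied · (0,4)+ 3/4 satisfied
Row 1: (1,0)# 2/2 satisfied · (1,1)# 3/4 satisfied · (1,3)+ 4/6 satisfied · (1,4)+ 4/6 satisfied · (1,5)# 0/3 not
Row 2: (2,2)+ 2/5 satisfied · (2,3)# 2/6 satisfied · (2,5)+ 1/4 not
Row 3: (3,0)# 0/2 not · (3,2)+ 3/5 satisfied · (3,3)# 2/6 satisfied · (3,4)# 3/5 satisfied · (3,5)# 1/3 satisfied
Row 4: (4,0)+ 3/4 satisfied · (4,1)+ 5/6 satisfied · (4,2)+ 3/4 satisfied · (4,4)+ 0/5 not
Row 5: (5,0)+ 3/3 satisfied · (5,1)+ 4/4 satisfied · (5,4)# 1/2 satisfied · (5,5)# 1/2 satisfied
For instance (1,5) has only 0/3 same-type neighbors, below 1/3.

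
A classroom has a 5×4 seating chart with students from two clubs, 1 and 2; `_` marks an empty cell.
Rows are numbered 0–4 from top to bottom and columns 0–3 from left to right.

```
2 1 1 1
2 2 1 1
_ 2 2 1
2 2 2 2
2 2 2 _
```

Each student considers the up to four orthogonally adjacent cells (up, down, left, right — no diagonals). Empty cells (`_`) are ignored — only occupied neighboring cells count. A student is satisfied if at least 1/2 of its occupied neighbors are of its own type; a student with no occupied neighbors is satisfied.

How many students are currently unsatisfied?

(0,0)2 1/2 satisfied
(0,1)1 1/3 not
(0,2)1 3/3 satisfied
(0,3)1 2/2 satisfied
(1,0)2 2/2 satisfied
(1,1)2 2/4 satisfied
(1,2)1 2/4 satisfied
(1,3)1 3/3 satisfied
(2,1)2 3/3 satisfied
(2,2)2 2/4 satisfied
(2,3)1 1/3 not
(3,0)2 2/2 satisfied
(3,1)2 4/4 satisfied
(3,2)2 4/4 satisfied
(3,3)2 1/2 satisfied
(4,0)2 2/2 satisfied
(4,1)2 3/3 satisfied
(4,2)2 2/2 satisfied
Unsatisfied: (0,1), (2,3) — 2 in total.

2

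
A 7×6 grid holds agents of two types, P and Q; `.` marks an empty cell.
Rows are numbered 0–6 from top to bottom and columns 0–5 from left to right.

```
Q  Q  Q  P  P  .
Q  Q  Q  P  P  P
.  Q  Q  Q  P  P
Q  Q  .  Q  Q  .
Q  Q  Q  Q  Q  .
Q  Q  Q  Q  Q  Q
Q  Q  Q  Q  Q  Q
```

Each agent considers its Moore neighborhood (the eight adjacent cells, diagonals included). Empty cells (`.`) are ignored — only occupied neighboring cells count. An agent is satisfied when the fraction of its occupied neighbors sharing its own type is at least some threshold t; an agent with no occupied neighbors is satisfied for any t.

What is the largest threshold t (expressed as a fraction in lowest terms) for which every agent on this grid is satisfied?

1/2

(0,0)Q 3/3
(0,1)Q 5/5
(0,2)Q 3/5
(0,3)P 3/5
(0,4)P 4/4
(1,0)Q 4/4
(1,1)Q 7/7
(1,2)Q 6/8
(1,3)P 4/8
(1,4)P 6/7
(1,5)P 4/4
(2,1)Q 6/6
(2,2)Q 6/7
(2,3)Q 4/7
(2,4)P 4/7
(2,5)P 3/4
(3,0)Q 4/4
(3,1)Q 6/6
(3,3)Q 6/7
(3,4)Q 4/6
(4,0)Q 5/5
(4,1)Q 7/7
(4,2)Q 7/7
(4,3)Q 7/7
(4,4)Q 6/6
(5,0)Q 5/5
(5,1)Q 8/8
(5,2)Q 8/8
(5,3)Q 8/8
(5,4)Q 7/7
(5,5)Q 4/4
(6,0)Q 3/3
(6,1)Q 5/5
(6,2)Q 5/5
(6,3)Q 5/5
(6,4)Q 5/5
(6,5)Q 3/3
The smallest same-type fraction is 4/8 at (1,3), which reduces to 1/2. Any threshold above that leaves this agent unsatisfied.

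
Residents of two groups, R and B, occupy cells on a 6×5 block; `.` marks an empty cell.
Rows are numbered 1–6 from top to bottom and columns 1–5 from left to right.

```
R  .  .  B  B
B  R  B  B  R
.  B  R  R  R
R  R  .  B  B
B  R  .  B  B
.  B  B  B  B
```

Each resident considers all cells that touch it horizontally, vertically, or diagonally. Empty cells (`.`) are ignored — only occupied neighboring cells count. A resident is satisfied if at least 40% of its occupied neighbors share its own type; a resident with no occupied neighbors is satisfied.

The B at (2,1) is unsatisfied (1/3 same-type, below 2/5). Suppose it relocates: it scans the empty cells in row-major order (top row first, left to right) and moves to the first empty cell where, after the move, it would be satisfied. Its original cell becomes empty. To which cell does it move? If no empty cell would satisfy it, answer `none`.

(1,3)

Vacating (2,1). Empty cells in order:
  (1,2): 1/3 same-type → still unsatisfied.
  (1,3): 3/4 same-type → satisfied — stop here.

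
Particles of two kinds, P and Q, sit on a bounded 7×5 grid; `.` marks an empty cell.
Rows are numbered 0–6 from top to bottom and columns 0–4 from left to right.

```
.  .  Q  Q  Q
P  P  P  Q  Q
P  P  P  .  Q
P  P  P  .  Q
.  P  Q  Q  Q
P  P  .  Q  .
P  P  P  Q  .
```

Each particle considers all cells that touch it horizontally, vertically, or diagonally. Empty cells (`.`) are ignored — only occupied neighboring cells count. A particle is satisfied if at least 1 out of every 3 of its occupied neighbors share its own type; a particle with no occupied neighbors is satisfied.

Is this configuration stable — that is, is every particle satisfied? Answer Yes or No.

Yes

(0,2)Q 2/4 ✓
(0,3)Q 4/5 ✓
(0,4)Q 3/3 ✓
(1,0)P 3/3 ✓
(1,1)P 5/6 ✓
(1,2)P 3/6 ✓
(1,3)Q 5/7 ✓
(1,4)Q 4/4 ✓
(2,0)P 5/5 ✓
(2,1)P 8/8 ✓
(2,2)P 5/6 ✓
(2,4)Q 3/3 ✓
(3,0)P 4/4 ✓
(3,1)P 6/7 ✓
(3,2)P 4/6 ✓
(3,4)Q 3/3 ✓
(4,1)P 5/6 ✓
(4,2)Q 2/6 ✓
(4,3)Q 4/5 ✓
(4,4)Q 3/3 ✓
(5,0)P 4/4 ✓
(5,1)P 5/6 ✓
(5,3)Q 4/5 ✓
(6,0)P 3/3 ✓
(6,1)P 4/4 ✓
(6,2)P 2/4 ✓
(6,3)Q 1/2 ✓
All meet the threshold, so the configuration is stable.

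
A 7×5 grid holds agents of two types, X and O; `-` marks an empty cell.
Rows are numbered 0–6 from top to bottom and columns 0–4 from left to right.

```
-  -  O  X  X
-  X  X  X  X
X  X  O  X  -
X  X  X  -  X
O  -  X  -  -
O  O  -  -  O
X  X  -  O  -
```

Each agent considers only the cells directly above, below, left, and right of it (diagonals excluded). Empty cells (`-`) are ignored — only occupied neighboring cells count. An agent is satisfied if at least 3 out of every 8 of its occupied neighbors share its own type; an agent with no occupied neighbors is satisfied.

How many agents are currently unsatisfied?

(0,2)O 0/2 unhappy
(0,3)X 2/3 ok
(0,4)X 2/2 ok
(1,1)X 2/2 ok
(1,2)X 2/4 ok
(1,3)X 4/4 ok
(1,4)X 2/2 ok
(2,0)X 2/2 ok
(2,1)X 3/4 ok
(2,2)O 0/4 unhappy
(2,3)X 1/2 ok
(3,0)X 2/3 ok
(3,1)X 3/3 ok
(3,2)X 2/3 ok
(3,4)X 0/0 ok
(4,0)O 1/2 ok
(4,2)X 1/1 ok
(5,0)O 2/3 ok
(5,1)O 1/2 ok
(5,4)O 0/0 ok
(6,0)X 1/2 ok
(6,1)X 1/2 ok
(6,3)O 0/0 ok
Unsatisfied: (0,2), (2,2) — 2 in total.

2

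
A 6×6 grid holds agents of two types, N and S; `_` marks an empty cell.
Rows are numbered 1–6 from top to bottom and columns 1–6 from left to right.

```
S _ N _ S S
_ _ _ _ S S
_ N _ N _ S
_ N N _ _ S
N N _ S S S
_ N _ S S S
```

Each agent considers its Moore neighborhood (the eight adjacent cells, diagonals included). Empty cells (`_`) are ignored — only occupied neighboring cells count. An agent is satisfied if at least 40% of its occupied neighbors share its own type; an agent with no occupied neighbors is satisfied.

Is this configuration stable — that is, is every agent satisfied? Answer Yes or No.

(1,1)S 0/0 ok
(1,3)N 0/0 ok
(1,5)S 3/3 ok
(1,6)S 3/3 ok
(2,5)S 4/5 ok
(2,6)S 4/4 ok
(3,2)N 2/2 ok
(3,4)N 1/2 ok
(3,6)S 3/3 ok
(4,2)N 4/4 ok
(4,3)N 4/5 ok
(4,6)S 3/3 ok
(5,1)N 3/3 ok
(5,2)N 4/4 ok
(5,4)S 3/4 ok
(5,5)S 6/6 ok
(5,6)S 4/4 ok
(6,2)N 2/2 ok
(6,4)S 3/3 ok
(6,5)S 5/5 ok
(6,6)S 3/3 ok
All meet the threshold, so the configuration is stable.

Yes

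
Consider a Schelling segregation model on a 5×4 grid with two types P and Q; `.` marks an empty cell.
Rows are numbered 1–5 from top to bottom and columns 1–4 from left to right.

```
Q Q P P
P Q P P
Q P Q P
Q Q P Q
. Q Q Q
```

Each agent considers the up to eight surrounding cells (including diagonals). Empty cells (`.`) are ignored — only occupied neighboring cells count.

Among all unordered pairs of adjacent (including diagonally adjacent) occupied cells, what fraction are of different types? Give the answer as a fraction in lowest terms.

23/52

Scan each occupied cell's neighbors to the right and below (and the two forward diagonals) so each pair is counted once.
Row 1: Q(1,1)–Q(1,2)= Q(1,1)–P(2,1)≠ Q(1,1)–Q(2,2)= Q(1,2)–P(1,3)≠ Q(1,2)–Q(2,2)= Q(1,2)–P(2,3)≠ Q(1,2)–P(2,1)≠ P(1,3)–P(1,4)= P(1,3)–P(2,3)= P(1,3)–P(2,4)= P(1,3)–Q(2,2)≠ P(1,4)–P(2,4)= P(1,4)–P(2,3)=  → 5/13 unlike.
Row 2: P(2,1)–Q(2,2)≠ P(2,1)–Q(3,1)≠ P(2,1)–P(3,2)= Q(2,2)–P(2,3)≠ Q(2,2)–P(3,2)≠ Q(2,2)–Q(3,3)= Q(2,2)–Q(3,1)= P(2,3)–P(2,4)= P(2,3)–Q(3,3)≠ P(2,3)–P(3,4)= P(2,3)–P(3,2)= P(2,4)–P(3,4)= P(2,4)–Q(3,3)≠  → 6/13 unlike.
Row 3: Q(3,1)–P(3,2)≠ Q(3,1)–Q(4,1)= Q(3,1)–Q(4,2)= P(3,2)–Q(3,3)≠ P(3,2)–Q(4,2)≠ P(3,2)–P(4,3)= P(3,2)–Q(4,1)≠ Q(3,3)–P(3,4)≠ Q(3,3)–P(4,3)≠ Q(3,3)–Q(4,4)= Q(3,3)–Q(4,2)= P(3,4)–Q(4,4)≠ P(3,4)–P(4,3)=  → 7/13 unlike.
Row 4: Q(4,1)–Q(4,2)= Q(4,1)–Q(5,2)= Q(4,2)–P(4,3)≠ Q(4,2)–Q(5,2)= Q(4,2)–Q(5,3)= P(4,3)–Q(4,4)≠ P(4,3)–Q(5,3)≠ P(4,3)–Q(5,4)≠ P(4,3)–Q(5,2)≠ Q(4,4)–Q(5,4)= Q(4,4)–Q(5,3)=  → 5/11 unlike.
Row 5: Q(5,2)–Q(5,3)= Q(5,3)–Q(5,4)=  → 0/2 unlike.
Total adjacent occupied pairs: 52; unlike-type pairs: 23.
23/52 is already in lowest terms.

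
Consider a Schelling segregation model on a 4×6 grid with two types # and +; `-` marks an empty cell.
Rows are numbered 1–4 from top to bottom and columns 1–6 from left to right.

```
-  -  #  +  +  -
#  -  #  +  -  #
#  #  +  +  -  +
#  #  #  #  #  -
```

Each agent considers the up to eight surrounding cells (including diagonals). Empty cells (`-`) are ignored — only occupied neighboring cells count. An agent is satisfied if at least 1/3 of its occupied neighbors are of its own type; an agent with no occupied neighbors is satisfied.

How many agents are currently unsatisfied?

3

Row 1: (1,3)# 1/3 satisfied · (1,4)+ 2/4 satisfied · (1,5)+ 2/3 satisfied
Row 2: (2,1)# 2/2 satisfied · (2,3)# 2/6 satisfied · (2,4)+ 4/6 satisfied · (2,6)# 0/2 not
Row 3: (3,1)# 4/4 satisfied · (3,2)# 6/7 satisfied · (3,3)+ 2/7 not · (3,4)+ 2/6 satisfied · (3,6)+ 0/2 not
Row 4: (4,1)# 3/3 satisfied · (4,2)# 4/5 satisfied · (4,3)# 3/5 satisfied · (4,4)# 2/4 satisfied · (4,5)# 1/3 satisfied
Unsatisfied: (2,6), (3,3), (3,6) — 3 in total.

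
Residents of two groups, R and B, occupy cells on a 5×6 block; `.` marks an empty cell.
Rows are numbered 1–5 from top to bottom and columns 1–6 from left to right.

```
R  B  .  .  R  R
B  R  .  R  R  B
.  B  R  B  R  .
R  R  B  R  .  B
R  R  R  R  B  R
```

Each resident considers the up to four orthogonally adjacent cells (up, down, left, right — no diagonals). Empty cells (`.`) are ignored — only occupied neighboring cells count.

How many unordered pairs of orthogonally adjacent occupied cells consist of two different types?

Scan each occupied cell's neighbors to the right and below so each pair is counted once.
From row 1: 4 unlike of 6 pairs (running 4/6).
From row 2: 4 unlike of 6 pairs (running 8/12).
From row 3: 6 unlike of 6 pairs (running 14/18).
From row 4: 4 unlike of 8 pairs (running 18/26).
From row 5: 2 unlike of 5 pairs (running 20/31).
Total adjacent occupied pairs: 31; unlike-type pairs: 20.

20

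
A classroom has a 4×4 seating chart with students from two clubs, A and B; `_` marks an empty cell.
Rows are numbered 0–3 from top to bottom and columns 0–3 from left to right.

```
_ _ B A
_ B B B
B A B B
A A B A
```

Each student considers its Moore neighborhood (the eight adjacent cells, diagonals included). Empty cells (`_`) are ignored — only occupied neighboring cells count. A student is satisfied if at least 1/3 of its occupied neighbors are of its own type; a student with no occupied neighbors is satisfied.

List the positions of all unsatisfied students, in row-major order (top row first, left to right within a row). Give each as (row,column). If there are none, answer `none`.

(0,3), (2,0), (2,1), (3,3)

(0,2)B 3/4 ✓
(0,3)A 0/3 ✗
(1,1)B 4/5 ✓
(1,2)B 5/7 ✓
(1,3)B 4/5 ✓
(2,0)B 1/4 ✗
(2,1)A 2/7 ✗
(2,2)B 5/8 ✓
(2,3)B 4/5 ✓
(3,0)A 2/3 ✓
(3,1)A 2/5 ✓
(3,2)B 2/5 ✓
(3,3)A 0/3 ✗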